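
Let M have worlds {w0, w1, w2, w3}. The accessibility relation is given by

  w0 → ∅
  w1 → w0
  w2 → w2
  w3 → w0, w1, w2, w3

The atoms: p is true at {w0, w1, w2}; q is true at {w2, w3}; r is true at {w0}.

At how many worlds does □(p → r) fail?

w0: no successors, so □(p → r) holds vacuously. ✓
w1: successors {w0}; p → r there: w0:T. ✓
w2: successors {w2}; p → r there: w2:F. ✗
w3: successors {w0, w1, w2, w3}; p → r there: w0:T, w1:F, w2:F, w3:T. ✗
Satisfying worlds: {w0, w1}.
So □(p → r) fails at the other 2 worlds.

2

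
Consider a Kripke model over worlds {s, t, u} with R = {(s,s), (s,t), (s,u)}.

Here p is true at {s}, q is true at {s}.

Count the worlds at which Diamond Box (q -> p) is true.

s: successors {s, t, u}; Box (q -> p) there: s:T, t:T, u:T. ✓
t: no successors, so Diamond Box (q -> p) fails. ✗
u: no successors, so Diamond Box (q -> p) fails. ✗
Satisfying worlds: {s}.

1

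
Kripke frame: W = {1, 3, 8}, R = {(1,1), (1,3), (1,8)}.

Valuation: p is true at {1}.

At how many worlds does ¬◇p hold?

2

1: ◇p is T. ✗
3: ◇p is F. ✓
8: ◇p is F. ✓
Satisfying worlds: {3, 8}.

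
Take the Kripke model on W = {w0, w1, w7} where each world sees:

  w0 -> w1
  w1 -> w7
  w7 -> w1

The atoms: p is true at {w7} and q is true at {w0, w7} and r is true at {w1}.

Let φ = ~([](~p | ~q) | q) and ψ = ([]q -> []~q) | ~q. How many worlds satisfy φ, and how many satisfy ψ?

1 and 3

For ~([](~p | ~q) | q):
w0: [](~p | ~q) | q is T. ✗
w1: [](~p | ~q) | q is F. ✓
w7: [](~p | ~q) | q is T. ✗
— 1 world.
For ([]q -> []~q) | ~q:
w0: []q -> []~q is T, ~q is F. ✓
w1: []q -> []~q is F, ~q is T. ✓
w7: []q -> []~q is T, ~q is F. ✓
— 3 worlds.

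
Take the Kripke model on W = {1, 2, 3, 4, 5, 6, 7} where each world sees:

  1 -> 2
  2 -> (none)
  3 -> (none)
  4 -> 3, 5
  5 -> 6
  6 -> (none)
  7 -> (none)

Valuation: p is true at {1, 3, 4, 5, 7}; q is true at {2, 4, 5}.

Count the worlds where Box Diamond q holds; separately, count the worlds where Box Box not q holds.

4 and 7

For Box Diamond q:
1: successors {2}; Diamond q there: 2:F. ✗
2: no successors, so Box Diamond q holds vacuously. ✓
3: no successors, so Box Diamond q holds vacuously. ✓
4: successors {3, 5}; Diamond q there: 3:F, 5:F. ✗
5: successors {6}; Diamond q there: 6:F. ✗
6: no successors, so Box Diamond q holds vacuously. ✓
7: no successors, so Box Diamond q holds vacuously. ✓
— 4 worlds.
For Box Box not q:
1: successors {2}; Box not q there: 2:T. ✓
2: no successors, so Box Box not q holds vacuously. ✓
3: no successors, so Box Box not q holds vacuously. ✓
4: successors {3, 5}; Box not q there: 3:T, 5:T. ✓
5: successors {6}; Box not q there: 6:T. ✓
6: no successors, so Box Box not q holds vacuously. ✓
7: no successors, so Box Box not q holds vacuously. ✓
— 7 worlds.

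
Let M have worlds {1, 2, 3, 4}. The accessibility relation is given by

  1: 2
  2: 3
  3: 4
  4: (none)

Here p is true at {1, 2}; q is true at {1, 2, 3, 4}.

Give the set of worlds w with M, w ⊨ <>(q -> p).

{1}

1: successors {2}; q -> p there: 2:T. ✓
2: successors {3}; q -> p there: 3:F. ✗
3: successors {4}; q -> p there: 4:F. ✗
4: no successors, so <>(q -> p) fails. ✗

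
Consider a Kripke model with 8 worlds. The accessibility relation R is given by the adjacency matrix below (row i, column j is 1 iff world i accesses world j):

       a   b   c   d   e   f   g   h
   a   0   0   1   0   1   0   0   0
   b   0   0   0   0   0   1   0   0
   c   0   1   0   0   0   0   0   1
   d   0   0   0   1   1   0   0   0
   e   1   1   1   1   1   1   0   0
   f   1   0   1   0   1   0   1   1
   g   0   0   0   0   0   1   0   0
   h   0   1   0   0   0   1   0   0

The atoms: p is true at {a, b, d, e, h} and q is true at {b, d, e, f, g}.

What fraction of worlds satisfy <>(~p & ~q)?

a: successors {c, e}; ~p & ~q there: c:T, e:F. ✓
b: successors {f}; ~p & ~q there: f:F. ✗
c: successors {b, h}; ~p & ~q there: b:F, h:F. ✗
d: successors {d, e}; ~p & ~q there: d:F, e:F. ✗
e: successors {a, b, c, d, e, f}; ~p & ~q there: a:F, b:F, c:T, d:F, e:F, f:F. ✓
f: successors {a, c, e, g, h}; ~p & ~q there: a:F, c:T, e:F, g:F, h:F. ✓
g: successors {f}; ~p & ~q there: f:F. ✗
h: successors {b, f}; ~p & ~q there: b:F, f:F. ✗
That's 3 of 8 worlds, so 3/8.

3/8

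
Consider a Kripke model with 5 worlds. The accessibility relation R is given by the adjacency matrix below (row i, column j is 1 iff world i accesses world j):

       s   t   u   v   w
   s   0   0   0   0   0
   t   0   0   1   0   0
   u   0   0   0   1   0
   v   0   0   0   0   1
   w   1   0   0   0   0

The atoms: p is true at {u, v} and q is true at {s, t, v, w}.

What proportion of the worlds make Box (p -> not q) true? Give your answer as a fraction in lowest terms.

4/5

s: no successors, so Box (p -> not q) holds vacuously. ✓
t: successors {u}; p -> not q there: u:T. ✓
u: successors {v}; p -> not q there: v:F. ✗
v: successors {w}; p -> not q there: w:T. ✓
w: successors {s}; p -> not q there: s:T. ✓
That's 4 of 5 worlds, so 4/5.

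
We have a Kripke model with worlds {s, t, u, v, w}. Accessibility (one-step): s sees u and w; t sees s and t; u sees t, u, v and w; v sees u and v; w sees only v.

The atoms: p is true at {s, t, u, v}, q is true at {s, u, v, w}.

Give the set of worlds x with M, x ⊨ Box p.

{t, v, w}

s: successors {u, w}; p there: u:T, w:F. ✗
t: successors {s, t}; p there: s:T, t:T. ✓
u: successors {t, u, v, w}; p there: t:T, u:T, v:T, w:F. ✗
v: successors {u, v}; p there: u:T, v:T. ✓
w: successors {v}; p there: v:T. ✓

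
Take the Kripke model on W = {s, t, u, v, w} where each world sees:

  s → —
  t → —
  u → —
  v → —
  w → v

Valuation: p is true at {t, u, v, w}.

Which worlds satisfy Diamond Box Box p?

s: no successors, so Diamond Box Box p fails. ✗
t: no successors, so Diamond Box Box p fails. ✗
u: no successors, so Diamond Box Box p fails. ✗
v: no successors, so Diamond Box Box p fails. ✗
w: successors {v}; Box Box p there: v:T. ✓

{w}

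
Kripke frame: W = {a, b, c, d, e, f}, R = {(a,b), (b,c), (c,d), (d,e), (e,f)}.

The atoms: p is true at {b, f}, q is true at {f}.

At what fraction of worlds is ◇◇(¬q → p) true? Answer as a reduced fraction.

a: successors {b}; ◇(¬q → p) there: b:F. ✗
b: successors {c}; ◇(¬q → p) there: c:F. ✗
c: successors {d}; ◇(¬q → p) there: d:F. ✗
d: successors {e}; ◇(¬q → p) there: e:T. ✓
e: successors {f}; ◇(¬q → p) there: f:F. ✗
f: no successors, so ◇◇(¬q → p) fails. ✗
That's 1 of 6 worlds, so 1/6.

1/6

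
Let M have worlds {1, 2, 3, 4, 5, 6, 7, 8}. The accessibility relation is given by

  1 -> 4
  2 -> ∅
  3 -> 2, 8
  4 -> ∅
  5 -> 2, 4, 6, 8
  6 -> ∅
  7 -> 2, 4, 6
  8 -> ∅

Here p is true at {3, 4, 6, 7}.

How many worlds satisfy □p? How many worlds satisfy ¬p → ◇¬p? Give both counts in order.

5 and 5

For □p:
1: successors {4}; p there: 4:T. ✓
2: no successors, so □p holds vacuously. ✓
3: successors {2, 8}; p there: 2:F, 8:F. ✗
4: no successors, so □p holds vacuously. ✓
5: successors {2, 4, 6, 8}; p there: 2:F, 4:T, 6:T, 8:F. ✗
6: no successors, so □p holds vacuously. ✓
7: successors {2, 4, 6}; p there: 2:F, 4:T, 6:T. ✗
8: no successors, so □p holds vacuously. ✓
— 5 worlds.
For ¬p → ◇¬p:
1: ¬p is T, ◇¬p is F. ✗
2: ¬p is T, ◇¬p is F. ✗
3: ¬p is F, ◇¬p is T. ✓
4: ¬p is F, ◇¬p is F. ✓
5: ¬p is T, ◇¬p is T. ✓
6: ¬p is F, ◇¬p is F. ✓
7: ¬p is F, ◇¬p is T. ✓
8: ¬p is T, ◇¬p is F. ✗
— 5 worlds.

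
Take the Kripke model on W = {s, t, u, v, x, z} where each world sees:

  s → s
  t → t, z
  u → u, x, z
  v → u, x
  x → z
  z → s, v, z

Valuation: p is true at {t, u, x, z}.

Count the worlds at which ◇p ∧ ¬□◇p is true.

s: ◇p is F, ¬□◇p is T. ✗
t: ◇p is T, ¬□◇p is F. ✗
u: ◇p is T, ¬□◇p is F. ✗
v: ◇p is T, ¬□◇p is F. ✗
x: ◇p is T, ¬□◇p is F. ✗
z: ◇p is T, ¬□◇p is T. ✓
Satisfying worlds: {z}.

1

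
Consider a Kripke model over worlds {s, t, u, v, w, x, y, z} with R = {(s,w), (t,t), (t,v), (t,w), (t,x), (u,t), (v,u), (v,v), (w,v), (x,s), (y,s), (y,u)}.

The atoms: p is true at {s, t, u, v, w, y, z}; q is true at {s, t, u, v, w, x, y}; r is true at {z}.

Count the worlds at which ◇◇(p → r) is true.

s: successors {w}; ◇(p → r) there: w:F. ✗
t: successors {t, v, w, x}; ◇(p → r) there: t:T, v:F, w:F, x:F. ✓
u: successors {t}; ◇(p → r) there: t:T. ✓
v: successors {u, v}; ◇(p → r) there: u:F, v:F. ✗
w: successors {v}; ◇(p → r) there: v:F. ✗
x: successors {s}; ◇(p → r) there: s:F. ✗
y: successors {s, u}; ◇(p → r) there: s:F, u:F. ✗
z: no successors, so ◇◇(p → r) fails. ✗
Satisfying worlds: {t, u}.

2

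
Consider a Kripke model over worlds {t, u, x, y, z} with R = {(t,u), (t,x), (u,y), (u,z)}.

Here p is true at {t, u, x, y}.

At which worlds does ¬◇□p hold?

t: ◇□p is T. ✗
u: ◇□p is T. ✗
x: ◇□p is F. ✓
y: ◇□p is F. ✓
z: ◇□p is F. ✓

{x, y, z}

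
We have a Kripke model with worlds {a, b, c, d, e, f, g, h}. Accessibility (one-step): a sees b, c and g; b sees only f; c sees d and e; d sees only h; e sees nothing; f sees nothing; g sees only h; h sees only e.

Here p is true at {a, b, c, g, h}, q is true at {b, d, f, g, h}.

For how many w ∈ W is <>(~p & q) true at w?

a: successors {b, c, g}; ~p & q there: b:F, c:F, g:F. ✗
b: successors {f}; ~p & q there: f:T. ✓
c: successors {d, e}; ~p & q there: d:T, e:F. ✓
d: successors {h}; ~p & q there: h:F. ✗
e: no successors, so <>(~p & q) fails. ✗
f: no successors, so <>(~p & q) fails. ✗
g: successors {h}; ~p & q there: h:F. ✗
h: successors {e}; ~p & q there: e:F. ✗
Satisfying worlds: {b, c}.

2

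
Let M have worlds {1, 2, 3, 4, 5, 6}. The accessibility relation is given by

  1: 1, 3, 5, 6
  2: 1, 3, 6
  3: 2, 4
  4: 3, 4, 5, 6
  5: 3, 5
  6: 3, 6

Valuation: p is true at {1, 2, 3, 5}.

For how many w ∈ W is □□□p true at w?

1: successors {1, 3, 5, 6}; □□p there: 1:F, 3:F, 5:F, 6:F. ✗
2: successors {1, 3, 6}; □□p there: 1:F, 3:F, 6:F. ✗
3: successors {2, 4}; □□p there: 2:F, 4:F. ✗
4: successors {3, 4, 5, 6}; □□p there: 3:F, 4:F, 5:F, 6:F. ✗
5: successors {3, 5}; □□p there: 3:F, 5:F. ✗
6: successors {3, 6}; □□p there: 3:F, 6:F. ✗
Satisfying worlds: ∅.

0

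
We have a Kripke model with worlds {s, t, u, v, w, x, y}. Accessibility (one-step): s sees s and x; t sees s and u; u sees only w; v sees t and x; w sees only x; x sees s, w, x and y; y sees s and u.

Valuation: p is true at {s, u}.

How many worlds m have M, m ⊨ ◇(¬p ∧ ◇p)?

s: successors {s, x}; ¬p ∧ ◇p there: s:F, x:T. ✓
t: successors {s, u}; ¬p ∧ ◇p there: s:F, u:F. ✗
u: successors {w}; ¬p ∧ ◇p there: w:F. ✗
v: successors {t, x}; ¬p ∧ ◇p there: t:T, x:T. ✓
w: successors {x}; ¬p ∧ ◇p there: x:T. ✓
x: successors {s, w, x, y}; ¬p ∧ ◇p there: s:F, w:F, x:T, y:T. ✓
y: successors {s, u}; ¬p ∧ ◇p there: s:F, u:F. ✗
Satisfying worlds: {s, v, w, x}.

4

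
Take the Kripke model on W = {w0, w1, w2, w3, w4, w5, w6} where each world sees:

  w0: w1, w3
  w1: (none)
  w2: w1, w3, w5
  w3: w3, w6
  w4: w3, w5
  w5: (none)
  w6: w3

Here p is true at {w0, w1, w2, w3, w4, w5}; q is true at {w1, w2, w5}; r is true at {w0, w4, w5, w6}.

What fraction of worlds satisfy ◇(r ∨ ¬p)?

3/7

w0: successors {w1, w3}; r ∨ ¬p there: w1:F, w3:F. ✗
w1: no successors, so ◇(r ∨ ¬p) fails. ✗
w2: successors {w1, w3, w5}; r ∨ ¬p there: w1:F, w3:F, w5:T. ✓
w3: successors {w3, w6}; r ∨ ¬p there: w3:F, w6:T. ✓
w4: successors {w3, w5}; r ∨ ¬p there: w3:F, w5:T. ✓
w5: no successors, so ◇(r ∨ ¬p) fails. ✗
w6: successors {w3}; r ∨ ¬p there: w3:F. ✗
That's 3 of 7 worlds, so 3/7.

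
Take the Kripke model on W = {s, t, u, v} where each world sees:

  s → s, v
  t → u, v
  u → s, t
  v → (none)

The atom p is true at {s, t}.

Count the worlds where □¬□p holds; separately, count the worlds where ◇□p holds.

For □¬□p:
s: successors {s, v}; ¬□p there: s:T, v:F. ✗
t: successors {u, v}; ¬□p there: u:F, v:F. ✗
u: successors {s, t}; ¬□p there: s:T, t:T. ✓
v: no successors, so □¬□p holds vacuously. ✓
— 2 worlds.
For ◇□p:
s: successors {s, v}; □p there: s:F, v:T. ✓
t: successors {u, v}; □p there: u:T, v:T. ✓
u: successors {s, t}; □p there: s:F, t:F. ✗
v: no successors, so ◇□p fails. ✗
— 2 worlds.

2 and 2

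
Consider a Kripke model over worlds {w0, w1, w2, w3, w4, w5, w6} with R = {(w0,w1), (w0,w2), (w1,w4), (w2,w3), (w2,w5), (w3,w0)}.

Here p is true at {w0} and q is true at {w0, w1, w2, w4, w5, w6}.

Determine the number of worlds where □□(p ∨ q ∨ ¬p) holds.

w0: successors {w1, w2}; □(p ∨ q ∨ ¬p) there: w1:T, w2:T. ✓
w1: successors {w4}; □(p ∨ q ∨ ¬p) there: w4:T. ✓
w2: successors {w3, w5}; □(p ∨ q ∨ ¬p) there: w3:T, w5:T. ✓
w3: successors {w0}; □(p ∨ q ∨ ¬p) there: w0:T. ✓
w4: no successors, so □□(p ∨ q ∨ ¬p) holds vacuously. ✓
w5: no successors, so □□(p ∨ q ∨ ¬p) holds vacuously. ✓
w6: no successors, so □□(p ∨ q ∨ ¬p) holds vacuously. ✓
Satisfying worlds: {w0, w1, w2, w3, w4, w5, w6}.

7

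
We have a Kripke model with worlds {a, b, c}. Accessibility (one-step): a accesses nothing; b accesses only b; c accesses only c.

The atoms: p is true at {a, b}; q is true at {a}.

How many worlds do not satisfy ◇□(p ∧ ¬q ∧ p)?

2

a: no successors, so ◇□(p ∧ ¬q ∧ p) fails. ✗
b: successors {b}; □(p ∧ ¬q ∧ p) there: b:T. ✓
c: successors {c}; □(p ∧ ¬q ∧ p) there: c:F. ✗
Satisfying worlds: {b}.
So ◇□(p ∧ ¬q ∧ p) fails at the other 2 worlds.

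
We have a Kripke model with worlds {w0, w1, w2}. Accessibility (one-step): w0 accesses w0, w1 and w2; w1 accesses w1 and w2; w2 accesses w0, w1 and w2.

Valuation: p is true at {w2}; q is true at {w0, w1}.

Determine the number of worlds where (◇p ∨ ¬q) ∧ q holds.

2

w0: ◇p ∨ ¬q is T, q is T. ✓
w1: ◇p ∨ ¬q is T, q is T. ✓
w2: ◇p ∨ ¬q is T, q is F. ✗
Satisfying worlds: {w0, w1}.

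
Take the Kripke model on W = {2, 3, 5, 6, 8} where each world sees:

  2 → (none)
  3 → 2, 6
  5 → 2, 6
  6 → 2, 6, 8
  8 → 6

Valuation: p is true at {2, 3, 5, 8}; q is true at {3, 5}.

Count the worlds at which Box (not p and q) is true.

1

2: no successors, so Box (not p and q) holds vacuously. ✓
3: successors {2, 6}; not p and q there: 2:F, 6:F. ✗
5: successors {2, 6}; not p and q there: 2:F, 6:F. ✗
6: successors {2, 6, 8}; not p and q there: 2:F, 6:F, 8:F. ✗
8: successors {6}; not p and q there: 6:F. ✗
Satisfying worlds: {2}.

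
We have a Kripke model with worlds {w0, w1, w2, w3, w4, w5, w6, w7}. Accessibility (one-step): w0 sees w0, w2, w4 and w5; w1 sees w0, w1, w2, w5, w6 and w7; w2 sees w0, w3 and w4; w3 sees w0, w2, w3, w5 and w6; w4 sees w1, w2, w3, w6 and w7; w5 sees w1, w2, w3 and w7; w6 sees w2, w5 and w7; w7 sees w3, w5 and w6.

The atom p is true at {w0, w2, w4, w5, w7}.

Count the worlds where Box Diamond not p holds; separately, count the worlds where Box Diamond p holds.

For Box Diamond not p:
w0: successors {w0, w2, w4, w5}; Diamond not p there: w0:F, w2:T, w4:T, w5:T. ✗
w1: successors {w0, w1, w2, w5, w6, w7}; Diamond not p there: w0:F, w1:T, w2:T, w5:T, w6:F, w7:T. ✗
w2: successors {w0, w3, w4}; Diamond not p there: w0:F, w3:T, w4:T. ✗
w3: successors {w0, w2, w3, w5, w6}; Diamond not p there: w0:F, w2:T, w3:T, w5:T, w6:F. ✗
w4: successors {w1, w2, w3, w6, w7}; Diamond not p there: w1:T, w2:T, w3:T, w6:F, w7:T. ✗
w5: successors {w1, w2, w3, w7}; Diamond not p there: w1:T, w2:T, w3:T, w7:T. ✓
w6: successors {w2, w5, w7}; Diamond not p there: w2:T, w5:T, w7:T. ✓
w7: successors {w3, w5, w6}; Diamond not p there: w3:T, w5:T, w6:F. ✗
— 2 worlds.
For Box Diamond p:
w0: successors {w0, w2, w4, w5}; Diamond p there: w0:T, w2:T, w4:T, w5:T. ✓
w1: successors {w0, w1, w2, w5, w6, w7}; Diamond p there: w0:T, w1:T, w2:T, w5:T, w6:T, w7:T. ✓
w2: successors {w0, w3, w4}; Diamond p there: w0:T, w3:T, w4:T. ✓
w3: successors {w0, w2, w3, w5, w6}; Diamond p there: w0:T, w2:T, w3:T, w5:T, w6:T. ✓
w4: successors {w1, w2, w3, w6, w7}; Diamond p there: w1:T, w2:T, w3:T, w6:T, w7:T. ✓
w5: successors {w1, w2, w3, w7}; Diamond p there: w1:T, w2:T, w3:T, w7:T. ✓
w6: successors {w2, w5, w7}; Diamond p there: w2:T, w5:T, w7:T. ✓
w7: successors {w3, w5, w6}; Diamond p there: w3:T, w5:T, w6:T. ✓
— 8 worlds.

2 and 8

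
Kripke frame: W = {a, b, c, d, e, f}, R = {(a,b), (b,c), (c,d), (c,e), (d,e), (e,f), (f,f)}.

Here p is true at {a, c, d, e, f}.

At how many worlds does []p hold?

5

a: successors {b}; p there: b:F. ✗
b: successors {c}; p there: c:T. ✓
c: successors {d, e}; p there: d:T, e:T. ✓
d: successors {e}; p there: e:T. ✓
e: successors {f}; p there: f:T. ✓
f: successors {f}; p there: f:T. ✓
Satisfying worlds: {b, c, d, e, f}.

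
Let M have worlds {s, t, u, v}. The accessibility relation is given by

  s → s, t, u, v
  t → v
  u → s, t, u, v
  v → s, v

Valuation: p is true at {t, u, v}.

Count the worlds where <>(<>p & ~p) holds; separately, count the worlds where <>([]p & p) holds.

3 and 2

For <>(<>p & ~p):
s: successors {s, t, u, v}; <>p & ~p there: s:T, t:F, u:F, v:F. ✓
t: successors {v}; <>p & ~p there: v:F. ✗
u: successors {s, t, u, v}; <>p & ~p there: s:T, t:F, u:F, v:F. ✓
v: successors {s, v}; <>p & ~p there: s:T, v:F. ✓
— 3 worlds.
For <>([]p & p):
s: successors {s, t, u, v}; []p & p there: s:F, t:T, u:F, v:F. ✓
t: successors {v}; []p & p there: v:F. ✗
u: successors {s, t, u, v}; []p & p there: s:F, t:T, u:F, v:F. ✓
v: successors {s, v}; []p & p there: s:F, v:F. ✗
— 2 worlds.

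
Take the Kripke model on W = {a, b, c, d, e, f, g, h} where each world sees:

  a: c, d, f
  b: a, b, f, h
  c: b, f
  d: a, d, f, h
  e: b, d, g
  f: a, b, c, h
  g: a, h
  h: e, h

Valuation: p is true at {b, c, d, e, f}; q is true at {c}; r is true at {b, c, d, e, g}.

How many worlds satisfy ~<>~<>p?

a: <>~<>p is F. ✓
b: <>~<>p is F. ✓
c: <>~<>p is F. ✓
d: <>~<>p is F. ✓
e: <>~<>p is T. ✗
f: <>~<>p is F. ✓
g: <>~<>p is F. ✓
h: <>~<>p is F. ✓
Satisfying worlds: {a, b, c, d, f, g, h}.

7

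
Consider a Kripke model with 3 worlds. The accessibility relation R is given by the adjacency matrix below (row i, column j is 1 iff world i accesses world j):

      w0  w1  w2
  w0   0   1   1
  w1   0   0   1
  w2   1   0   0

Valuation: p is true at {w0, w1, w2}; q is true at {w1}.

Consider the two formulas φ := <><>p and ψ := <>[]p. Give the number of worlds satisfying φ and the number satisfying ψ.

For <><>p:
w0: successors {w1, w2}; <>p there: w1:T, w2:T. ✓
w1: successors {w2}; <>p there: w2:T. ✓
w2: successors {w0}; <>p there: w0:T. ✓
— 3 worlds.
For <>[]p:
w0: successors {w1, w2}; []p there: w1:T, w2:T. ✓
w1: successors {w2}; []p there: w2:T. ✓
w2: successors {w0}; []p there: w0:T. ✓
— 3 worlds.

3 and 3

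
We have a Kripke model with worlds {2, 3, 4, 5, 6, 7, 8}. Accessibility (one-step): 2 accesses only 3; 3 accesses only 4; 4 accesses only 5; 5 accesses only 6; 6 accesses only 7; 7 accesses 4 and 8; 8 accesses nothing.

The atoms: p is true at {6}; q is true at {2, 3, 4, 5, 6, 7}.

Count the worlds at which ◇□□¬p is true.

5

2: successors {3}; □□¬p there: 3:T. ✓
3: successors {4}; □□¬p there: 4:F. ✗
4: successors {5}; □□¬p there: 5:T. ✓
5: successors {6}; □□¬p there: 6:T. ✓
6: successors {7}; □□¬p there: 7:T. ✓
7: successors {4, 8}; □□¬p there: 4:F, 8:T. ✓
8: no successors, so ◇□□¬p fails. ✗
Satisfying worlds: {2, 4, 5, 6, 7}.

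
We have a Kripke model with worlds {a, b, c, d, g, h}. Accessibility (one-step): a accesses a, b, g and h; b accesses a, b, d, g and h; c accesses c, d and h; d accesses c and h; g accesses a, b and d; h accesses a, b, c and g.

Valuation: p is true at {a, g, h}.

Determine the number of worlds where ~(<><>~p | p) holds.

a: <><>~p | p is T. ✗
b: <><>~p | p is T. ✗
c: <><>~p | p is T. ✗
d: <><>~p | p is T. ✗
g: <><>~p | p is T. ✗
h: <><>~p | p is T. ✗
Satisfying worlds: ∅.

0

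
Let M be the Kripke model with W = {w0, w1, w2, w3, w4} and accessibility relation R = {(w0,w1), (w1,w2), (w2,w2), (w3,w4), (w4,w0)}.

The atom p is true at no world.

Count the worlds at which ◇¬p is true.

w0: successors {w1}; ¬p there: w1:T. ✓
w1: successors {w2}; ¬p there: w2:T. ✓
w2: successors {w2}; ¬p there: w2:T. ✓
w3: successors {w4}; ¬p there: w4:T. ✓
w4: successors {w0}; ¬p there: w0:T. ✓
Satisfying worlds: {w0, w1, w2, w3, w4}.

5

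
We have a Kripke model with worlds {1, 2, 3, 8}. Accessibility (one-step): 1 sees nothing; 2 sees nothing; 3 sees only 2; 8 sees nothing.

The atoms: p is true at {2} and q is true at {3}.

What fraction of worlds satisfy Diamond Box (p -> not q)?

1/4

1: no successors, so Diamond Box (p -> not q) fails. ✗
2: no successors, so Diamond Box (p -> not q) fails. ✗
3: successors {2}; Box (p -> not q) there: 2:T. ✓
8: no successors, so Diamond Box (p -> not q) fails. ✗
That's 1 of 4 worlds, so 1/4.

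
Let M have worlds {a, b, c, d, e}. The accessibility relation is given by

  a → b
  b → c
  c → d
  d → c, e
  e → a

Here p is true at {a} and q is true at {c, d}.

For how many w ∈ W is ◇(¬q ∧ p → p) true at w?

5

a: successors {b}; ¬q ∧ p → p there: b:T. ✓
b: successors {c}; ¬q ∧ p → p there: c:T. ✓
c: successors {d}; ¬q ∧ p → p there: d:T. ✓
d: successors {c, e}; ¬q ∧ p → p there: c:T, e:T. ✓
e: successors {a}; ¬q ∧ p → p there: a:T. ✓
Satisfying worlds: {a, b, c, d, e}.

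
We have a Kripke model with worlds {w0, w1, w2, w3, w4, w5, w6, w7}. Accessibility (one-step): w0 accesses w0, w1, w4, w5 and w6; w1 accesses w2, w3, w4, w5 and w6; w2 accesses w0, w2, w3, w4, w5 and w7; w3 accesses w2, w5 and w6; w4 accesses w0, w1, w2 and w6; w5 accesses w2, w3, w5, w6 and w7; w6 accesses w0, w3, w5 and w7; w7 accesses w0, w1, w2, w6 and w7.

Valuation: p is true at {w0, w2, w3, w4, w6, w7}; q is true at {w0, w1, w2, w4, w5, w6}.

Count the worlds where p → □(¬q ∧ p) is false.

6

w0: p is T, □(¬q ∧ p) is F. ✗
w1: p is F, □(¬q ∧ p) is F. ✓
w2: p is T, □(¬q ∧ p) is F. ✗
w3: p is T, □(¬q ∧ p) is F. ✗
w4: p is T, □(¬q ∧ p) is F. ✗
w5: p is F, □(¬q ∧ p) is F. ✓
w6: p is T, □(¬q ∧ p) is F. ✗
w7: p is T, □(¬q ∧ p) is F. ✗
Satisfying worlds: {w1, w5}.
So p → □(¬q ∧ p) fails at the other 6 worlds.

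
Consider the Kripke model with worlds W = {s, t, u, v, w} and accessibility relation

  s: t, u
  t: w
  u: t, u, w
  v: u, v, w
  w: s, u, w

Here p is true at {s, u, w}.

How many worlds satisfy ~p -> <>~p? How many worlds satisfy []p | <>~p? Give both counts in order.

For ~p -> <>~p:
s: ~p is F, <>~p is T. ✓
t: ~p is T, <>~p is F. ✗
u: ~p is F, <>~p is T. ✓
v: ~p is T, <>~p is T. ✓
w: ~p is F, <>~p is F. ✓
— 4 worlds.
For []p | <>~p:
s: []p is F, <>~p is T. ✓
t: []p is T, <>~p is F. ✓
u: []p is F, <>~p is T. ✓
v: []p is F, <>~p is T. ✓
w: []p is T, <>~p is F. ✓
— 5 worlds.

4 and 5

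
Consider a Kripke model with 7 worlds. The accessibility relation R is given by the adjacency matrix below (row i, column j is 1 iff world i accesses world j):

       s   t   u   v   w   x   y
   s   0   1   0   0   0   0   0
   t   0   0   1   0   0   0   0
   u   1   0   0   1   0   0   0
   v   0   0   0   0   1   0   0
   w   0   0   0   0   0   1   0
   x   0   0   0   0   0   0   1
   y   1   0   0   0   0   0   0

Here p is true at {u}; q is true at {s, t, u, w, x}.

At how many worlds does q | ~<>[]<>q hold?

s: q is T, ~<>[]<>q is F. ✓
t: q is T, ~<>[]<>q is F. ✓
u: q is T, ~<>[]<>q is F. ✓
v: q is F, ~<>[]<>q is T. ✓
w: q is T, ~<>[]<>q is F. ✓
x: q is T, ~<>[]<>q is F. ✓
y: q is F, ~<>[]<>q is F. ✗
Satisfying worlds: {s, t, u, v, w, x}.

6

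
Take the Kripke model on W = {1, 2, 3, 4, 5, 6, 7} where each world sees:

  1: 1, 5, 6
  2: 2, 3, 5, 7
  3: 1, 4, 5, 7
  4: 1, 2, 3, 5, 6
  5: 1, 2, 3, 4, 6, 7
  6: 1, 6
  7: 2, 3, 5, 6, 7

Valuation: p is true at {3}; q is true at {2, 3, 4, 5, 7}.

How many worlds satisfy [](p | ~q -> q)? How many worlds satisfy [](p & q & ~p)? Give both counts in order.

For [](p | ~q -> q):
1: successors {1, 5, 6}; p | ~q -> q there: 1:F, 5:T, 6:F. ✗
2: successors {2, 3, 5, 7}; p | ~q -> q there: 2:T, 3:T, 5:T, 7:T. ✓
3: successors {1, 4, 5, 7}; p | ~q -> q there: 1:F, 4:T, 5:T, 7:T. ✗
4: successors {1, 2, 3, 5, 6}; p | ~q -> q there: 1:F, 2:T, 3:T, 5:T, 6:F. ✗
5: successors {1, 2, 3, 4, 6, 7}; p | ~q -> q there: 1:F, 2:T, 3:T, 4:T, 6:F, 7:T. ✗
6: successors {1, 6}; p | ~q -> q there: 1:F, 6:F. ✗
7: successors {2, 3, 5, 6, 7}; p | ~q -> q there: 2:T, 3:T, 5:T, 6:F, 7:T. ✗
— 1 world.
For [](p & q & ~p):
1: successors {1, 5, 6}; p & q & ~p there: 1:F, 5:F, 6:F. ✗
2: successors {2, 3, 5, 7}; p & q & ~p there: 2:F, 3:F, 5:F, 7:F. ✗
3: successors {1, 4, 5, 7}; p & q & ~p there: 1:F, 4:F, 5:F, 7:F. ✗
4: successors {1, 2, 3, 5, 6}; p & q & ~p there: 1:F, 2:F, 3:F, 5:F, 6:F. ✗
5: successors {1, 2, 3, 4, 6, 7}; p & q & ~p there: 1:F, 2:F, 3:F, 4:F, 6:F, 7:F. ✗
6: successors {1, 6}; p & q & ~p there: 1:F, 6:F. ✗
7: successors {2, 3, 5, 6, 7}; p & q & ~p there: 2:F, 3:F, 5:F, 6:F, 7:F. ✗
— 0 worlds.

1 and 0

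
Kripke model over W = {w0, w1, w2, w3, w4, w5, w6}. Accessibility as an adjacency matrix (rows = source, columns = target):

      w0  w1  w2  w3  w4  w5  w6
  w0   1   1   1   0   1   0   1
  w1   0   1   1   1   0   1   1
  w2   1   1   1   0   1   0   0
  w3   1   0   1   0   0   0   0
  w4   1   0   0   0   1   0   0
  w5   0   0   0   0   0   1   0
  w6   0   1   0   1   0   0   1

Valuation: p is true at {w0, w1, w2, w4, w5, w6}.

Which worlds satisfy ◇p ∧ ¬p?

w0: ◇p is T, ¬p is F. ✗
w1: ◇p is T, ¬p is F. ✗
w2: ◇p is T, ¬p is F. ✗
w3: ◇p is T, ¬p is T. ✓
w4: ◇p is T, ¬p is F. ✗
w5: ◇p is T, ¬p is F. ✗
w6: ◇p is T, ¬p is F. ✗

{w3}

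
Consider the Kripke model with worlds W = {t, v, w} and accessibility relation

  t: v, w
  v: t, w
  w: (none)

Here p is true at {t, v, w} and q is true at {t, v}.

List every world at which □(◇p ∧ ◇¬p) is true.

t: successors {v, w}; ◇p ∧ ◇¬p there: v:F, w:F. ✗
v: successors {t, w}; ◇p ∧ ◇¬p there: t:F, w:F. ✗
w: no successors, so □(◇p ∧ ◇¬p) holds vacuously. ✓

{w}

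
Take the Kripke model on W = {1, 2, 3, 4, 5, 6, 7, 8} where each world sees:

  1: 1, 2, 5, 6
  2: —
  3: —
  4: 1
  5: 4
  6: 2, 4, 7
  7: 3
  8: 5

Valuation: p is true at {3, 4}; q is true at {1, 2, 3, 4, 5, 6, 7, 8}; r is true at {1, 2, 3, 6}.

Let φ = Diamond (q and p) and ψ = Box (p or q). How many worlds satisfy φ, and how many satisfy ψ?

For Diamond (q and p):
1: successors {1, 2, 5, 6}; q and p there: 1:F, 2:F, 5:F, 6:F. ✗
2: no successors, so Diamond (q and p) fails. ✗
3: no successors, so Diamond (q and p) fails. ✗
4: successors {1}; q and p there: 1:F. ✗
5: successors {4}; q and p there: 4:T. ✓
6: successors {2, 4, 7}; q and p there: 2:F, 4:T, 7:F. ✓
7: successors {3}; q and p there: 3:T. ✓
8: successors {5}; q and p there: 5:F. ✗
— 3 worlds.
For Box (p or q):
1: successors {1, 2, 5, 6}; p or q there: 1:T, 2:T, 5:T, 6:T. ✓
2: no successors, so Box (p or q) holds vacuously. ✓
3: no successors, so Box (p or q) holds vacuously. ✓
4: successors {1}; p or q there: 1:T. ✓
5: successors {4}; p or q there: 4:T. ✓
6: successors {2, 4, 7}; p or q there: 2:T, 4:T, 7:T. ✓
7: successors {3}; p or q there: 3:T. ✓
8: successors {5}; p or q there: 5:T. ✓
— 8 worlds.

3 and 8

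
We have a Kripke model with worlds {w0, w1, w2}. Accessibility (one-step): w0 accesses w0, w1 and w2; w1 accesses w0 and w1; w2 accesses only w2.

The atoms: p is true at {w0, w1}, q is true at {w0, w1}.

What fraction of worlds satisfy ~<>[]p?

w0: <>[]p is T. ✗
w1: <>[]p is T. ✗
w2: <>[]p is F. ✓
That's 1 of 3 worlds, so 1/3.

1/3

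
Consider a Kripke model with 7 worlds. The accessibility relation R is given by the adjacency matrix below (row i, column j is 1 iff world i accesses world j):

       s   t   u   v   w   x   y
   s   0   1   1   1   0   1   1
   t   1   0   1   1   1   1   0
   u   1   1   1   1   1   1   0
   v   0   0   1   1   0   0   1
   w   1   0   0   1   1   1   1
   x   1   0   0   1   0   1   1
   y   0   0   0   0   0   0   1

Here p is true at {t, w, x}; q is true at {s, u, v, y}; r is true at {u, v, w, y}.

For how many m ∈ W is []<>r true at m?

7

s: successors {t, u, v, x, y}; <>r there: t:T, u:T, v:T, x:T, y:T. ✓
t: successors {s, u, v, w, x}; <>r there: s:T, u:T, v:T, w:T, x:T. ✓
u: successors {s, t, u, v, w, x}; <>r there: s:T, t:T, u:T, v:T, w:T, x:T. ✓
v: successors {u, v, y}; <>r there: u:T, v:T, y:T. ✓
w: successors {s, v, w, x, y}; <>r there: s:T, v:T, w:T, x:T, y:T. ✓
x: successors {s, v, x, y}; <>r there: s:T, v:T, x:T, y:T. ✓
y: successors {y}; <>r there: y:T. ✓
Satisfying worlds: {s, t, u, v, w, x, y}.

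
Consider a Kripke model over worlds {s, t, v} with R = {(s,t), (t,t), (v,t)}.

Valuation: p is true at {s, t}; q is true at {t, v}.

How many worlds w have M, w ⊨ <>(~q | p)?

3

s: successors {t}; ~q | p there: t:T. ✓
t: successors {t}; ~q | p there: t:T. ✓
v: successors {t}; ~q | p there: t:T. ✓
Satisfying worlds: {s, t, v}.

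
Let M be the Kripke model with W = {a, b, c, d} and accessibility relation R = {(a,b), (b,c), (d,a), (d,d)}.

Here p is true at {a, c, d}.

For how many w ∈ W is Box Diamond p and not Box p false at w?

a: Box Diamond p is T, not Box p is T. ✓
b: Box Diamond p is F, not Box p is F. ✗
c: Box Diamond p is T, not Box p is F. ✗
d: Box Diamond p is F, not Box p is F. ✗
Satisfying worlds: {a}.
So Box Diamond p and not Box p fails at the other 3 worlds.

3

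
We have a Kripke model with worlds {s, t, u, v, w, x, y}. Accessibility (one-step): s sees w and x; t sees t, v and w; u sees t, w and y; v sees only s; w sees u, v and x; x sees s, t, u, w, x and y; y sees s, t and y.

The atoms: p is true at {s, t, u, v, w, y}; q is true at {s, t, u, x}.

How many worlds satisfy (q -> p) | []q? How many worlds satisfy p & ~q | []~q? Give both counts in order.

For (q -> p) | []q:
s: q -> p is T, []q is F. ✓
t: q -> p is T, []q is F. ✓
u: q -> p is T, []q is F. ✓
v: q -> p is T, []q is T. ✓
w: q -> p is T, []q is F. ✓
x: q -> p is F, []q is F. ✗
y: q -> p is T, []q is F. ✓
— 6 worlds.
For p & ~q | []~q:
s: p & ~q is F, []~q is F. ✗
t: p & ~q is F, []~q is F. ✗
u: p & ~q is F, []~q is F. ✗
v: p & ~q is T, []~q is F. ✓
w: p & ~q is T, []~q is F. ✓
x: p & ~q is F, []~q is F. ✗
y: p & ~q is T, []~q is F. ✓
— 3 worlds.

6 and 3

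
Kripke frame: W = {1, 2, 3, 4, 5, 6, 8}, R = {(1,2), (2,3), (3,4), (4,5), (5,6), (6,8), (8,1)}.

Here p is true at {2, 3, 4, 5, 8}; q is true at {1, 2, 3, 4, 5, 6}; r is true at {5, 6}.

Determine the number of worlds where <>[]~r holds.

1: successors {2}; []~r there: 2:T. ✓
2: successors {3}; []~r there: 3:T. ✓
3: successors {4}; []~r there: 4:F. ✗
4: successors {5}; []~r there: 5:F. ✗
5: successors {6}; []~r there: 6:T. ✓
6: successors {8}; []~r there: 8:T. ✓
8: successors {1}; []~r there: 1:T. ✓
Satisfying worlds: {1, 2, 5, 6, 8}.

5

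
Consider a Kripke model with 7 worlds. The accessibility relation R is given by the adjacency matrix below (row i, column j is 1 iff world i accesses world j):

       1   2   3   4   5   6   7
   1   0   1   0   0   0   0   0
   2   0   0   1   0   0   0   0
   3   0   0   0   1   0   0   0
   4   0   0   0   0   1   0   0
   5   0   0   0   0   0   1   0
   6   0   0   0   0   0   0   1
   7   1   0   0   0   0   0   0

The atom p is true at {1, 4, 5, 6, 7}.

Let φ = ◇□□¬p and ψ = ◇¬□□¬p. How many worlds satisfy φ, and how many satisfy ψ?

For ◇□□¬p:
1: successors {2}; □□¬p there: 2:F. ✗
2: successors {3}; □□¬p there: 3:F. ✗
3: successors {4}; □□¬p there: 4:F. ✗
4: successors {5}; □□¬p there: 5:F. ✗
5: successors {6}; □□¬p there: 6:F. ✗
6: successors {7}; □□¬p there: 7:T. ✓
7: successors {1}; □□¬p there: 1:T. ✓
— 2 worlds.
For ◇¬□□¬p:
1: successors {2}; ¬□□¬p there: 2:T. ✓
2: successors {3}; ¬□□¬p there: 3:T. ✓
3: successors {4}; ¬□□¬p there: 4:T. ✓
4: successors {5}; ¬□□¬p there: 5:T. ✓
5: successors {6}; ¬□□¬p there: 6:T. ✓
6: successors {7}; ¬□□¬p there: 7:F. ✗
7: successors {1}; ¬□□¬p there: 1:F. ✗
— 5 worlds.

2 and 5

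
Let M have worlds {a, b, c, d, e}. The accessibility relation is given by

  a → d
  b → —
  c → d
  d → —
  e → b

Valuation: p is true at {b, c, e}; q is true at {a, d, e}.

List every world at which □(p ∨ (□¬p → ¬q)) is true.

{b, d, e}

a: successors {d}; p ∨ (□¬p → ¬q) there: d:F. ✗
b: no successors, so □(p ∨ (□¬p → ¬q)) holds vacuously. ✓
c: successors {d}; p ∨ (□¬p → ¬q) there: d:F. ✗
d: no successors, so □(p ∨ (□¬p → ¬q)) holds vacuously. ✓
e: successors {b}; p ∨ (□¬p → ¬q) there: b:T. ✓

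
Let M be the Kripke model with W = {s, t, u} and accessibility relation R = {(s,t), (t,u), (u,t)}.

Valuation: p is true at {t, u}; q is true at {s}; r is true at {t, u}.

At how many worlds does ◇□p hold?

s: successors {t}; □p there: t:T. ✓
t: successors {u}; □p there: u:T. ✓
u: successors {t}; □p there: t:T. ✓
Satisfying worlds: {s, t, u}.

3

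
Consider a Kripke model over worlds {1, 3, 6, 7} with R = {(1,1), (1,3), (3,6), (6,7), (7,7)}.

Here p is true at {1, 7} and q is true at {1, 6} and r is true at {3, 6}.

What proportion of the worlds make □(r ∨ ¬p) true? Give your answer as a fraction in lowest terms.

1/4

1: successors {1, 3}; r ∨ ¬p there: 1:F, 3:T. ✗
3: successors {6}; r ∨ ¬p there: 6:T. ✓
6: successors {7}; r ∨ ¬p there: 7:F. ✗
7: successors {7}; r ∨ ¬p there: 7:F. ✗
That's 1 of 4 worlds, so 1/4.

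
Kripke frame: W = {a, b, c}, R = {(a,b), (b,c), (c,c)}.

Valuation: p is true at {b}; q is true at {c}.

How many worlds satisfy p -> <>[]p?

2

a: p is F, <>[]p is F. ✓
b: p is T, <>[]p is F. ✗
c: p is F, <>[]p is F. ✓
Satisfying worlds: {a, c}.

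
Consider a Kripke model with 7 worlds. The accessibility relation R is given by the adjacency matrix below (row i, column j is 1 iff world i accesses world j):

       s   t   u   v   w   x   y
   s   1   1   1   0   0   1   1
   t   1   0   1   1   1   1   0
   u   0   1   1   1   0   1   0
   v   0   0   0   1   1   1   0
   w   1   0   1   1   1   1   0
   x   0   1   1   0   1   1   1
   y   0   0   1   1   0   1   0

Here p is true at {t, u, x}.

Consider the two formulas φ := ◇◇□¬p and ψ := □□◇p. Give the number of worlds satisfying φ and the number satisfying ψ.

For ◇◇□¬p:
s: successors {s, t, u, x, y}; ◇□¬p there: s:F, t:F, u:F, x:F, y:F. ✗
t: successors {s, u, v, w, x}; ◇□¬p there: s:F, u:F, v:F, w:F, x:F. ✗
u: successors {t, u, v, x}; ◇□¬p there: t:F, u:F, v:F, x:F. ✗
v: successors {v, w, x}; ◇□¬p there: v:F, w:F, x:F. ✗
w: successors {s, u, v, w, x}; ◇□¬p there: s:F, u:F, v:F, w:F, x:F. ✗
x: successors {t, u, w, x, y}; ◇□¬p there: t:F, u:F, w:F, x:F, y:F. ✗
y: successors {u, v, x}; ◇□¬p there: u:F, v:F, x:F. ✗
— 0 worlds.
For □□◇p:
s: successors {s, t, u, x, y}; □◇p there: s:T, t:T, u:T, x:T, y:T. ✓
t: successors {s, u, v, w, x}; □◇p there: s:T, u:T, v:T, w:T, x:T. ✓
u: successors {t, u, v, x}; □◇p there: t:T, u:T, v:T, x:T. ✓
v: successors {v, w, x}; □◇p there: v:T, w:T, x:T. ✓
w: successors {s, u, v, w, x}; □◇p there: s:T, u:T, v:T, w:T, x:T. ✓
x: successors {t, u, w, x, y}; □◇p there: t:T, u:T, w:T, x:T, y:T. ✓
y: successors {u, v, x}; □◇p there: u:T, v:T, x:T. ✓
— 7 worlds.

0 and 7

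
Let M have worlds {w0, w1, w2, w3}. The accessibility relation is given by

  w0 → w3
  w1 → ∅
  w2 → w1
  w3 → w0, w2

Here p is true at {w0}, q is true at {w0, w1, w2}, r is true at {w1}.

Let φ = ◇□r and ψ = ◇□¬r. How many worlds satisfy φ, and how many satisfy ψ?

2 and 3

For ◇□r:
w0: successors {w3}; □r there: w3:F. ✗
w1: no successors, so ◇□r fails. ✗
w2: successors {w1}; □r there: w1:T. ✓
w3: successors {w0, w2}; □r there: w0:F, w2:T. ✓
— 2 worlds.
For ◇□¬r:
w0: successors {w3}; □¬r there: w3:T. ✓
w1: no successors, so ◇□¬r fails. ✗
w2: successors {w1}; □¬r there: w1:T. ✓
w3: successors {w0, w2}; □¬r there: w0:T, w2:F. ✓
— 3 worlds.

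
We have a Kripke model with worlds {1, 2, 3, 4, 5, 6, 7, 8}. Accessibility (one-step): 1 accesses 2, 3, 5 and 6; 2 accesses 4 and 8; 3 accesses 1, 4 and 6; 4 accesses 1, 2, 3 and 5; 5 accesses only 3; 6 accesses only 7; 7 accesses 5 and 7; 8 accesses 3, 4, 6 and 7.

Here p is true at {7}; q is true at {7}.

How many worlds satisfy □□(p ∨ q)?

1: successors {2, 3, 5, 6}; □(p ∨ q) there: 2:F, 3:F, 5:F, 6:T. ✗
2: successors {4, 8}; □(p ∨ q) there: 4:F, 8:F. ✗
3: successors {1, 4, 6}; □(p ∨ q) there: 1:F, 4:F, 6:T. ✗
4: successors {1, 2, 3, 5}; □(p ∨ q) there: 1:F, 2:F, 3:F, 5:F. ✗
5: successors {3}; □(p ∨ q) there: 3:F. ✗
6: successors {7}; □(p ∨ q) there: 7:F. ✗
7: successors {5, 7}; □(p ∨ q) there: 5:F, 7:F. ✗
8: successors {3, 4, 6, 7}; □(p ∨ q) there: 3:F, 4:F, 6:T, 7:F. ✗
Satisfying worlds: ∅.

0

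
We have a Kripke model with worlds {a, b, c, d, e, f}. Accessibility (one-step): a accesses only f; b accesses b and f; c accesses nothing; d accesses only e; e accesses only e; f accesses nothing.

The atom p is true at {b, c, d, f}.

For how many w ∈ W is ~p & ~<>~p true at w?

a: ~p is T, ~<>~p is T. ✓
b: ~p is F, ~<>~p is T. ✗
c: ~p is F, ~<>~p is T. ✗
d: ~p is F, ~<>~p is F. ✗
e: ~p is T, ~<>~p is F. ✗
f: ~p is F, ~<>~p is T. ✗
Satisfying worlds: {a}.

1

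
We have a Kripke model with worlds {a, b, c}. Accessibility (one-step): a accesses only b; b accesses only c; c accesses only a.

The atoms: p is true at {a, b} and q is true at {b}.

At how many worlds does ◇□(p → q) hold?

a: successors {b}; □(p → q) there: b:T. ✓
b: successors {c}; □(p → q) there: c:F. ✗
c: successors {a}; □(p → q) there: a:T. ✓
Satisfying worlds: {a, c}.

2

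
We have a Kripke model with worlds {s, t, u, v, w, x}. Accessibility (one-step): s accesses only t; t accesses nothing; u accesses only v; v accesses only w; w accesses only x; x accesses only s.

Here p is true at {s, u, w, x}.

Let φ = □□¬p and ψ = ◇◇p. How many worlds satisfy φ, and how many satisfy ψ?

3 and 3

For □□¬p:
s: successors {t}; □¬p there: t:T. ✓
t: no successors, so □□¬p holds vacuously. ✓
u: successors {v}; □¬p there: v:F. ✗
v: successors {w}; □¬p there: w:F. ✗
w: successors {x}; □¬p there: x:F. ✗
x: successors {s}; □¬p there: s:T. ✓
— 3 worlds.
For ◇◇p:
s: successors {t}; ◇p there: t:F. ✗
t: no successors, so ◇◇p fails. ✗
u: successors {v}; ◇p there: v:T. ✓
v: successors {w}; ◇p there: w:T. ✓
w: successors {x}; ◇p there: x:T. ✓
x: successors {s}; ◇p there: s:F. ✗
— 3 worlds.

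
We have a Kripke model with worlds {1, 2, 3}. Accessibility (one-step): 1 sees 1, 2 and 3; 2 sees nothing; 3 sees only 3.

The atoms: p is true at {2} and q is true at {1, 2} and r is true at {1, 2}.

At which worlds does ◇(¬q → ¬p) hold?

{1, 3}

1: successors {1, 2, 3}; ¬q → ¬p there: 1:T, 2:T, 3:T. ✓
2: no successors, so ◇(¬q → ¬p) fails. ✗
3: successors {3}; ¬q → ¬p there: 3:T. ✓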